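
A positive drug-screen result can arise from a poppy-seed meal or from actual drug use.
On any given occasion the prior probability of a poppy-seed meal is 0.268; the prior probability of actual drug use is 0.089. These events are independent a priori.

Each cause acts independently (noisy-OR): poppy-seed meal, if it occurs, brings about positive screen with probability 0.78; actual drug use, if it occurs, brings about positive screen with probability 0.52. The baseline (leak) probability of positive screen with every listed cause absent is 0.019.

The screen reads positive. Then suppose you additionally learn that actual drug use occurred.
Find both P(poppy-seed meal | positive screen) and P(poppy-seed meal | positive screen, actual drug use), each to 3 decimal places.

P(poppy-seed meal | positive screen) ≈ 0.819; P(poppy-seed meal | positive screen, actual drug use) ≈ 0.383

Under noisy-OR, P(positive screen | causes) = 1 − (1−0.019)·∏(1−qᵢ) over the active causes.
Enumerate the 4 (poppy-seed meal, actual drug use) configurations and weight by the priors:
  P(positive screen) = 0.019*0.732*0.911 + 0.52912*0.732*0.089 + 0.78418*0.268*0.911 + 0.896406*0.268*0.089
        = 0.012670 + 0.034471 + 0.191456 + 0.021381 = 0.259978
Configurations with poppy-seed meal contribute 0.212837, so
  P(poppy-seed meal | positive screen) = 0.212837 / 0.259978 ≈ 0.819

Now condition on the additional information:
By total probability over both values of poppy-seed meal:
  P(positive screen | actual drug use) = 0.52912*0.732 + 0.896406*0.268
        = 0.387316 + 0.240237 = 0.627553
Keeping only the poppy-seed meal-present terms gives 0.240237, so
  P(poppy-seed meal | positive screen, actual drug use) = 0.240237 / 0.627553 ≈ 0.383
This is intercausal reasoning (explaining away): once actual drug use accounts for the positive screen, poppy-seed meal becomes less likely.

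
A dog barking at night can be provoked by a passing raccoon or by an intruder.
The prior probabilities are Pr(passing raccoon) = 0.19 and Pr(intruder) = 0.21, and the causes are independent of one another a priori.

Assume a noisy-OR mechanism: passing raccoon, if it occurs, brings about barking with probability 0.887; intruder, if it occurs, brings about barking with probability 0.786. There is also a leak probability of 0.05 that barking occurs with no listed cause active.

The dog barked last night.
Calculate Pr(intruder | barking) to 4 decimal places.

Pr(intruder | barking) ≈ 0.5125

Under noisy-OR, P(barking | causes) = 1 − (1−0.05)·∏(1−qᵢ) over the active causes.
Enumerate the 4 (passing raccoon, intruder) configurations and weight by the priors:
  P(barking) = 0.05*0.81*0.79 + 0.7967*0.81*0.21 + 0.89265*0.19*0.79 + 0.977027*0.19*0.21
        = 0.031995 + 0.135519 + 0.133987 + 0.038983 = 0.340484
Keeping only the intruder-present terms gives 0.174502, so
  P(intruder | barking) = 0.174502 / 0.340484 ≈ 0.5125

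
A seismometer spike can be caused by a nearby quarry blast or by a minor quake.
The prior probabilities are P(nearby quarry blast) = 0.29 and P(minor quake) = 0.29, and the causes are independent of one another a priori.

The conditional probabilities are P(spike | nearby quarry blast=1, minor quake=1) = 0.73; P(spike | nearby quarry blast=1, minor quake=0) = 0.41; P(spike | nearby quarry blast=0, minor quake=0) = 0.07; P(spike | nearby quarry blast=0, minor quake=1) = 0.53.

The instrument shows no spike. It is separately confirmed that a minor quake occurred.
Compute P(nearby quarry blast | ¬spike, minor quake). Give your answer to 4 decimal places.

P(¬spike | minor quake) = 0.47×0.71 + 0.27×0.29 = 0.333700 + 0.078300 = 0.412000
Of this, 0.078300 comes from 0.27×0.29 (the nearby quarry blast=true cases).
Hence the posterior is 0.078300/0.412000 ≈ 0.1900.

P(nearby quarry blast | ¬spike, minor quake) ≈ 0.1900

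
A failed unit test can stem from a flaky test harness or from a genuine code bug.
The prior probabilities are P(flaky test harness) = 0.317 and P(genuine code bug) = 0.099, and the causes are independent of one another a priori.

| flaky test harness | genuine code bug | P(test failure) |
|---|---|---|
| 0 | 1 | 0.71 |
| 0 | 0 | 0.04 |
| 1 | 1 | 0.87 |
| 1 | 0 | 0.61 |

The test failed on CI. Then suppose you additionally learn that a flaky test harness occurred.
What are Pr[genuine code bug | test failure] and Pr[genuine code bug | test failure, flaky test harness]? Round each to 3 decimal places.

Pr[genuine code bug | test failure] ≈ 0.275; Pr[genuine code bug | test failure, flaky test harness] ≈ 0.135

Enumerate the 4 (flaky test harness, genuine code bug) configurations and weight by the priors:
  P(test failure) = 0.04·0.683·0.901 + 0.71·0.683·0.099 + 0.61·0.317·0.901 + 0.87·0.317·0.099
        = 0.024615 + 0.048008 + 0.174226 + 0.027303 = 0.274152
Keeping only the genuine code bug-present terms gives 0.075311, so
  P(genuine code bug | test failure) = 0.075311 / 0.274152 ≈ 0.275

With the extra evidence:
P(test failure | flaky test harness) = 0.61·0.901 + 0.87·0.099 = 0.549610 + 0.086130 = 0.635740
Of this, 0.086130 comes from 0.87·0.099 (the genuine code bug=true cases).
Hence the posterior is 0.086130/0.635740 ≈ 0.135.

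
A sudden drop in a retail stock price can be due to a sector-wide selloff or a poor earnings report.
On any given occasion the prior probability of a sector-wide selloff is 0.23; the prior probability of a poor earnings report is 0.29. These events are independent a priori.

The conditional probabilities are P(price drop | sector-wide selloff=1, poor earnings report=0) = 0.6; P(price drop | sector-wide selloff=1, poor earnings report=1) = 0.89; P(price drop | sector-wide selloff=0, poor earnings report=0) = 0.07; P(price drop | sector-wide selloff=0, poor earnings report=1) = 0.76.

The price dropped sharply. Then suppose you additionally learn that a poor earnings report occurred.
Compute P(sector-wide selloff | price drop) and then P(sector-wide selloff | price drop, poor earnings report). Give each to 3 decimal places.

Weight on sector-wide selloff=true, given the evidence: 0.097980 + 0.059363 = 0.157343
The normalizing constant is 0.07*0.77*0.71 + 0.76*0.77*0.29 + 0.6*0.23*0.71 + 0.89*0.23*0.29 = 0.365320
P(sector-wide selloff | price drop) = 0.157343/0.365320 ≈ 0.431

Now condition on the additional information:
P(price drop | poor earnings report) = 0.76×0.77 + 0.89×0.23 = 0.585200 + 0.204700 = 0.789900
Of this, 0.204700 comes from 0.89×0.23 (the sector-wide selloff=true cases).
Hence the posterior is 0.204700/0.789900 ≈ 0.259.
Conditioning on poor earnings report lowers the posterior on sector-wide selloff: the classic explaining-away effect in a common-effect structure.

P(sector-wide selloff | price drop) ≈ 0.431; P(sector-wide selloff | price drop, poor earnings report) ≈ 0.259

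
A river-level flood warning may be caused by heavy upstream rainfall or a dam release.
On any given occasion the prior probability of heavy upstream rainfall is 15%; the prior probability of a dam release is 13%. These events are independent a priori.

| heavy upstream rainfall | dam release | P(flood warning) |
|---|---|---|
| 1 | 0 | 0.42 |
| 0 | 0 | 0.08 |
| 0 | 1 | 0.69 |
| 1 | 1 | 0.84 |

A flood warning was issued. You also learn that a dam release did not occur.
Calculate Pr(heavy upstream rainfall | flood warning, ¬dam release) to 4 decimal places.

P(flood warning | ¬dam release) = 0.08*0.85 + 0.42*0.15 = 0.068000 + 0.063000 = 0.131000
Restricting to configurations with heavy upstream rainfall present: 0.42*0.15 = 0.063000.
So P(heavy upstream rainfall | flood warning, ¬dam release) = 0.063000/0.131000 ≈ 0.4809.

Pr(heavy upstream rainfall | flood warning, ¬dam release) ≈ 0.4809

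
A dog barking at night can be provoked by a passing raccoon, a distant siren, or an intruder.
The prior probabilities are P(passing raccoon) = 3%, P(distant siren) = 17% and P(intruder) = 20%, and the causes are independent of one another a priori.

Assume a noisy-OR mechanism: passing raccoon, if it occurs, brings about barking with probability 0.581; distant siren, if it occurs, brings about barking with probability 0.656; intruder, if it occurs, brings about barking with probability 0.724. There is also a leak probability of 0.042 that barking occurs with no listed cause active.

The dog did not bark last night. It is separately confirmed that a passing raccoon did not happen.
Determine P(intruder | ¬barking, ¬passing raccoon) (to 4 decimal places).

P(intruder | ¬barking, ¬passing raccoon) ≈ 0.0645

Under noisy-OR, P(barking | causes) = 1 − (1−0.042)·∏(1−qᵢ) over the active causes.
Enumerate the 4 (distant siren, intruder) configurations and weight by the priors:
  P(¬barking | ¬passing raccoon) = 0.958·0.83·0.8 + 0.264408·0.83·0.2 + 0.329552·0.17·0.8 + 0.090956·0.17·0.2
        = 0.636112 + 0.043892 + 0.044819 + 0.003093 = 0.727916
Configurations with intruder contribute 0.046985, so
  P(intruder | ¬barking, ¬passing raccoon) = 0.046985 / 0.727916 ≈ 0.0645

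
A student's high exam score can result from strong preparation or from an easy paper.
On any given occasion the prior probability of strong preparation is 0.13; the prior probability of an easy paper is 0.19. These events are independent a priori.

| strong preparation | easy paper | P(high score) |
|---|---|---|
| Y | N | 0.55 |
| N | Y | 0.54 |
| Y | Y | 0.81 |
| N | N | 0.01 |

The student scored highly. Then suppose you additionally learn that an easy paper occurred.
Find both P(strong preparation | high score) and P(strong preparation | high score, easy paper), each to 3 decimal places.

Numerator (weight on configurations with strong preparation): 0.057915 + 0.020007 = 0.077922
Normalizer over all consistent configurations: 0.01×0.87×0.81 + 0.54×0.87×0.19 + 0.55×0.13×0.81 + 0.81×0.13×0.19 = 0.174231
Posterior = 0.077922 / 0.174231 ≈ 0.447

Now also conditioning on easy paper=true:
Enumerate both values of strong preparation and weight by the priors:
  P(high score | easy paper) = 0.54·0.87 + 0.81·0.13
        = 0.469800 + 0.105300 = 0.575100
The terms with strong preparation present sum to 0.105300, so
  P(strong preparation | high score, easy paper) = 0.105300 / 0.575100 ≈ 0.183
This is intercausal reasoning (explaining away): once easy paper accounts for the high score, strong preparation becomes less likely.

P(strong preparation | high score) ≈ 0.447; P(strong preparation | high score, easy paper) ≈ 0.183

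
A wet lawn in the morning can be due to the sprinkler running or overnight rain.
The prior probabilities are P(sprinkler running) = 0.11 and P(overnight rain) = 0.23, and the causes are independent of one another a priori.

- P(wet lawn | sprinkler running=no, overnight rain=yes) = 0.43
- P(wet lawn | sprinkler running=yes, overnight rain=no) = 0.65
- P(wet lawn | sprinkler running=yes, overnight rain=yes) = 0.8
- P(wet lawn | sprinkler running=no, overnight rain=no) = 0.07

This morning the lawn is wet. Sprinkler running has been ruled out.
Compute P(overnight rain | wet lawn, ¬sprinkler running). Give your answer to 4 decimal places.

P(overnight rain | wet lawn, ¬sprinkler running) ≈ 0.6473

P(wet lawn | ¬sprinkler running) = 0.07·0.77 + 0.43·0.23 = 0.053900 + 0.098900 = 0.152800
Of this, 0.098900 comes from 0.43·0.23 (the overnight rain=true cases).
Hence the posterior is 0.098900/0.152800 ≈ 0.6473.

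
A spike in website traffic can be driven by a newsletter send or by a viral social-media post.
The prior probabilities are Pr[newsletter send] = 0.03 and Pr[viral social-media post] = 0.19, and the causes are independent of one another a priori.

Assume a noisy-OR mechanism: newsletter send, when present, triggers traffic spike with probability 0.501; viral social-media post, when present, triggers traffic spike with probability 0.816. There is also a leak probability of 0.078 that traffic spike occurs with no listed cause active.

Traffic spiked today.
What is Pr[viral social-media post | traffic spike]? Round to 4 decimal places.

Pr[viral social-media post | traffic spike] ≈ 0.6802

Under noisy-OR, P(traffic spike | causes) = 1 − (1−0.078)·∏(1−qᵢ) over the active causes.
For the numerator, keep only viral social-media post=true terms: 0.153034 + 0.005217 = 0.158251
Normalizer over all consistent configurations: 0.078·0.97·0.81 + 0.830352·0.97·0.19 + 0.539922·0.03·0.81 + 0.915346·0.03·0.19 = 0.232656
Posterior = 0.158251 / 0.232656 ≈ 0.6802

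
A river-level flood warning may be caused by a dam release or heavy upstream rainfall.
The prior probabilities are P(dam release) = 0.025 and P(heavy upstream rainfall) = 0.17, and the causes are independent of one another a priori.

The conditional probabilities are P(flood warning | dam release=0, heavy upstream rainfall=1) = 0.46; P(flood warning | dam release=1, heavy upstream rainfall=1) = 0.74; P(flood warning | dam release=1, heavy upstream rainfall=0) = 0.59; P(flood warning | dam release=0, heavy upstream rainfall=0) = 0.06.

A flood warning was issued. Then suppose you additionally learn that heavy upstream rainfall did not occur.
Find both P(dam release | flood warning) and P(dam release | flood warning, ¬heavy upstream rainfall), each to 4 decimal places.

By total probability over the 4 (dam release, heavy upstream rainfall) configurations:
  P(flood warning) = 0.06*0.975*0.83 + 0.46*0.975*0.17 + 0.59*0.025*0.83 + 0.74*0.025*0.17
        = 0.048555 + 0.076245 + 0.012242 + 0.003145 = 0.140187
Keeping only the dam release-present terms gives 0.015387, so
  P(dam release | flood warning) = 0.015387 / 0.140187 ≈ 0.1098

Now also conditioning on heavy upstream rainfall≠true:
By total probability over both values of dam release:
  P(flood warning | ¬heavy upstream rainfall) = 0.06*0.975 + 0.59*0.025
        = 0.058500 + 0.014750 = 0.073250
Keeping only the dam release-present terms gives 0.014750, so
  P(dam release | flood warning, ¬heavy upstream rainfall) = 0.014750 / 0.073250 ≈ 0.2014

P(dam release | flood warning) ≈ 0.1098; P(dam release | flood warning, ¬heavy upstream rainfall) ≈ 0.2014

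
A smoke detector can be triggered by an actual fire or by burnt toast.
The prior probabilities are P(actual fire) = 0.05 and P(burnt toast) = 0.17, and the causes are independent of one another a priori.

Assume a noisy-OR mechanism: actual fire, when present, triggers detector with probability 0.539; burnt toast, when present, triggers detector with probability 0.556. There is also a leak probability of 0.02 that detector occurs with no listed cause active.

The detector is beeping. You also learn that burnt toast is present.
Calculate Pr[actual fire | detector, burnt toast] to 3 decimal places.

Pr[actual fire | detector, burnt toast] ≈ 0.069

Under noisy-OR, P(detector | causes) = 1 − (1−0.02)·∏(1−qᵢ) over the active causes.
For the numerator, keep only actual fire=true terms: 0.79941*0.05 = 0.039970
Normalizer over all consistent configurations: 0.56488*0.95 + 0.79941*0.05 = 0.576606
P(actual fire | detector, burnt toast) = 0.039970/0.576606 ≈ 0.069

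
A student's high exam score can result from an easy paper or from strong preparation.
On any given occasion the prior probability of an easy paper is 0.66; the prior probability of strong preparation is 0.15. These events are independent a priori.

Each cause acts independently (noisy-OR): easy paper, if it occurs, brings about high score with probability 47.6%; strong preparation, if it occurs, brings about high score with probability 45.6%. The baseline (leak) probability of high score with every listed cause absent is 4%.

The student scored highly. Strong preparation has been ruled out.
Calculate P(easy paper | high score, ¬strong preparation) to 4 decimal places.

Under noisy-OR, P(high score | causes) = 1 − (1−0.04)·∏(1−qᵢ) over the active causes.
For the numerator, keep only easy paper=true terms: 0.49696·0.66 = 0.327994
Denominator P(high score | ¬strong preparation): 0.04·0.34 + 0.49696·0.66 = 0.341594
Posterior = 0.327994 / 0.341594 ≈ 0.9602

P(easy paper | high score, ¬strong preparation) ≈ 0.9602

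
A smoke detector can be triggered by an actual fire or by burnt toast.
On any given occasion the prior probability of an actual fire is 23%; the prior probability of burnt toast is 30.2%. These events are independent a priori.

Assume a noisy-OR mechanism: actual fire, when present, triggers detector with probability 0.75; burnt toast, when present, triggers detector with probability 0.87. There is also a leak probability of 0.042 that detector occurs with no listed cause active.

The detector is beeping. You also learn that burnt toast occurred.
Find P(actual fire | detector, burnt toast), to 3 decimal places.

P(actual fire | detector, burnt toast) ≈ 0.248

Under noisy-OR, P(detector | causes) = 1 − (1−0.042)·∏(1−qᵢ) over the active causes.
P(detector | burnt toast) = 0.87546×0.77 + 0.968865×0.23 = 0.674104 + 0.222839 = 0.896943
Restricting to configurations with actual fire present: 0.968865×0.23 = 0.222839.
So P(actual fire | detector, burnt toast) = 0.222839/0.896943 ≈ 0.248.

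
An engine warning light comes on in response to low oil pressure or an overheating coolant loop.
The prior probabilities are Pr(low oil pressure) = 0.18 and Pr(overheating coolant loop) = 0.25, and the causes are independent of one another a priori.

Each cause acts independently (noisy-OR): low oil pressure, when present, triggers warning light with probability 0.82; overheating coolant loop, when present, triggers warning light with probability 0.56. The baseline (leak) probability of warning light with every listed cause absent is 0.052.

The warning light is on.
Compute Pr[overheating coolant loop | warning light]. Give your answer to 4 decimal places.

Pr[overheating coolant loop | warning light] ≈ 0.5281

Under noisy-OR, P(warning light | causes) = 1 − (1−0.052)·∏(1−qᵢ) over the active causes.
Enumerate the 4 (low oil pressure, overheating coolant loop) configurations and weight by the priors:
  P(warning light) = 0.052*0.82*0.75 + 0.58288*0.82*0.25 + 0.82936*0.18*0.75 + 0.924918*0.18*0.25
        = 0.031980 + 0.119490 + 0.111964 + 0.041621 = 0.305055
The terms with overheating coolant loop present sum to 0.161111, so
  P(overheating coolant loop | warning light) = 0.161111 / 0.305055 ≈ 0.5281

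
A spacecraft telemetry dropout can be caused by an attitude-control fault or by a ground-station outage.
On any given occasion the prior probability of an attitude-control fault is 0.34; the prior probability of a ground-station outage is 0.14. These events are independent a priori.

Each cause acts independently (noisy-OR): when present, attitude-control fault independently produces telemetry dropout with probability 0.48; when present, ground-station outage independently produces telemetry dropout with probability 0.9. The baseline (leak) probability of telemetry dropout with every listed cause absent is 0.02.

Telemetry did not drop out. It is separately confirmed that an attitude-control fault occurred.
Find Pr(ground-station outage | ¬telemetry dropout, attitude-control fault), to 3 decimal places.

Under noisy-OR, P(telemetry dropout | causes) = 1 − (1−0.02)·∏(1−qᵢ) over the active causes.
Weight on ground-station outage=true, given the evidence: 0.05096*0.14 = 0.007134
Denominator P(¬telemetry dropout | attitude-control fault): 0.5096*0.86 + 0.05096*0.14 = 0.445390
Posterior = 0.007134 / 0.445390 ≈ 0.016

Pr(ground-station outage | ¬telemetry dropout, attitude-control fault) ≈ 0.016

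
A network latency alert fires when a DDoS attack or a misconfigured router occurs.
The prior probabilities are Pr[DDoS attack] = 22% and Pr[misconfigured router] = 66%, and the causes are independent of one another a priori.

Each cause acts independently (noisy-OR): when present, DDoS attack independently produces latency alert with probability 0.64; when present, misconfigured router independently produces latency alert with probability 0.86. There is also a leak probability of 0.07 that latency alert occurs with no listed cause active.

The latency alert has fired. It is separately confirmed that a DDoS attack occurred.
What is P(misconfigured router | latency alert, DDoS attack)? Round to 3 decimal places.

P(misconfigured router | latency alert, DDoS attack) ≈ 0.736

Under noisy-OR, P(latency alert | causes) = 1 − (1−0.07)·∏(1−qᵢ) over the active causes.
Weight on misconfigured router=true, given the evidence: 0.953128×0.66 = 0.629064
The normalizing constant is 0.6652×0.34 + 0.953128×0.66 = 0.855232
Posterior = 0.629064 / 0.855232 ≈ 0.736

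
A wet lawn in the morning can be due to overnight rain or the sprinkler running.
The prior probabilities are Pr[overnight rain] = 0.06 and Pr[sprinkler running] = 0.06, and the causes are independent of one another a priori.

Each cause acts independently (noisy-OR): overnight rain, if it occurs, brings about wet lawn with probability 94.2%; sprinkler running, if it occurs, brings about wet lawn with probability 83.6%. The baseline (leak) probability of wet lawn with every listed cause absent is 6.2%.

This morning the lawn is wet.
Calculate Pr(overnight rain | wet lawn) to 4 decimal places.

Pr(overnight rain | wet lawn) ≈ 0.3569

Under noisy-OR, P(wet lawn | causes) = 1 − (1−0.062)·∏(1−qᵢ) over the active causes.
Sum P(wet lawn|·) weighted by the priors over the 4 (overnight rain, sprinkler running) configurations:
  P(wet lawn) = 0.062·0.94·0.94 + 0.846168·0.94·0.06 + 0.945596·0.06·0.94 + 0.991078·0.06·0.06
        = 0.054783 + 0.047724 + 0.053332 + 0.003568 = 0.159407
Configurations with overnight rain contribute 0.056900, so
  P(overnight rain | wet lawn) = 0.056900 / 0.159407 ≈ 0.3569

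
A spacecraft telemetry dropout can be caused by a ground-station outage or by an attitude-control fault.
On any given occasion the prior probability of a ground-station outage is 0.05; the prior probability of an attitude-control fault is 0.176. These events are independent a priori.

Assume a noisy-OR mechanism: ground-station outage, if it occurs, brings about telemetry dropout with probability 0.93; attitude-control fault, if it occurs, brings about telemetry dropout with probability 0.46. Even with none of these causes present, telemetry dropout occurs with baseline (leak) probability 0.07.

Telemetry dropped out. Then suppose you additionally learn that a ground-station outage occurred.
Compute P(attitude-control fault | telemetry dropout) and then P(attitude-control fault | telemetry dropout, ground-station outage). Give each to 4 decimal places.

P(attitude-control fault | telemetry dropout) ≈ 0.4957; P(attitude-control fault | telemetry dropout, ground-station outage) ≈ 0.1806

Under noisy-OR, P(telemetry dropout | causes) = 1 − (1−0.07)·∏(1−qᵢ) over the active causes.
P(telemetry dropout) = 0.07·0.95·0.824 + 0.4978·0.95·0.176 + 0.9349·0.05·0.824 + 0.964846·0.05·0.176 = 0.054796 + 0.083232 + 0.038518 + 0.008491 = 0.185037
The attitude-control fault-present share is 0.083232 + 0.008491 = 0.091723.
P(attitude-control fault | telemetry dropout) = 0.091723 / 0.185037 ≈ 0.4957

With the extra evidence:
Sum P(telemetry dropout|·) weighted by the priors over both values of attitude-control fault:
  P(telemetry dropout | ground-station outage) = 0.9349*0.824 + 0.964846*0.176
        = 0.770358 + 0.169813 = 0.940171
The terms with attitude-control fault present sum to 0.169813, so
  P(attitude-control fault | telemetry dropout, ground-station outage) = 0.169813 / 0.940171 ≈ 0.1806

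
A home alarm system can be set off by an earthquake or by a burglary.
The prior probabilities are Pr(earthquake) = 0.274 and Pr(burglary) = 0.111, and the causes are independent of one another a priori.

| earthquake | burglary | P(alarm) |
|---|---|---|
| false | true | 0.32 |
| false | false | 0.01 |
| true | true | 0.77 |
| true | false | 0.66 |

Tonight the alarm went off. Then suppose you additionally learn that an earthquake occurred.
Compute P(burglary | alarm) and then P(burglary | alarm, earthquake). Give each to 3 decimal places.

P(burglary | alarm) ≈ 0.227; P(burglary | alarm, earthquake) ≈ 0.127

By total probability over the 4 (earthquake, burglary) configurations:
  P(alarm) = 0.01*0.726*0.889 + 0.32*0.726*0.111 + 0.66*0.274*0.889 + 0.77*0.274*0.111
        = 0.006454 + 0.025788 + 0.160767 + 0.023419 = 0.216428
Configurations with burglary contribute 0.049207, so
  P(burglary | alarm) = 0.049207 / 0.216428 ≈ 0.227

Now also conditioning on earthquake=true:
Sum P(alarm|·) weighted by the priors over both values of burglary:
  P(alarm | earthquake) = 0.66*0.889 + 0.77*0.111
        = 0.586740 + 0.085470 = 0.672210
The terms with burglary present sum to 0.085470, so
  P(burglary | alarm, earthquake) = 0.085470 / 0.672210 ≈ 0.127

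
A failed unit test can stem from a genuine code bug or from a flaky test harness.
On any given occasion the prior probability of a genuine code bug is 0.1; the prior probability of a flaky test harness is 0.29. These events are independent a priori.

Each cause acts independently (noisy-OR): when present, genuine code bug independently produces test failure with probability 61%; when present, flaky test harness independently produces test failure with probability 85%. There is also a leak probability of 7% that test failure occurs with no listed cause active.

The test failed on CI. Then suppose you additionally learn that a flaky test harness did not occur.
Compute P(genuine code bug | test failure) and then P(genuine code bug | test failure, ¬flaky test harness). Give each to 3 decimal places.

P(genuine code bug | test failure) ≈ 0.212; P(genuine code bug | test failure, ¬flaky test harness) ≈ 0.503

Under noisy-OR, P(test failure | causes) = 1 − (1−0.07)·∏(1−qᵢ) over the active causes.
Sum P(test failure|·) weighted by the priors over the 4 (genuine code bug, flaky test harness) configurations:
  P(test failure) = 0.07×0.9×0.71 + 0.8605×0.9×0.29 + 0.6373×0.1×0.71 + 0.945595×0.1×0.29
        = 0.044730 + 0.224590 + 0.045248 + 0.027422 = 0.341990
Keeping only the genuine code bug-present terms gives 0.072670, so
  P(genuine code bug | test failure) = 0.072670 / 0.341990 ≈ 0.212

Now also conditioning on flaky test harness≠true:
By total probability over both values of genuine code bug:
  P(test failure | ¬flaky test harness) = 0.07·0.9 + 0.6373·0.1
        = 0.063000 + 0.063730 = 0.126730
Configurations with genuine code bug contribute 0.063730, so
  P(genuine code bug | test failure, ¬flaky test harness) = 0.063730 / 0.126730 ≈ 0.503
Ruling out flaky test harness raises the posterior on genuine code bug — the flip side of explaining away.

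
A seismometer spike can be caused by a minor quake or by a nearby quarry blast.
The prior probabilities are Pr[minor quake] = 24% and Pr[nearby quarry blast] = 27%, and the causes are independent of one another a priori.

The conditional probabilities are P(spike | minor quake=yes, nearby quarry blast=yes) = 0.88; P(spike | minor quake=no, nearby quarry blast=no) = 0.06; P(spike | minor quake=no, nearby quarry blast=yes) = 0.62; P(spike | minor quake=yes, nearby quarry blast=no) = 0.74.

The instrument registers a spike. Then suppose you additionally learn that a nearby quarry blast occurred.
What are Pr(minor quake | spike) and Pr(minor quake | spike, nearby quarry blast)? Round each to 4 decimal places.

Pr(minor quake | spike) ≈ 0.5377; Pr(minor quake | spike, nearby quarry blast) ≈ 0.3095

P(spike) = 0.06·0.76·0.73 + 0.62·0.76·0.27 + 0.74·0.24·0.73 + 0.88·0.24·0.27 = 0.033288 + 0.127224 + 0.129648 + 0.057024 = 0.347184
The minor quake-present share is 0.129648 + 0.057024 = 0.186672.
So P(minor quake | spike) = 0.186672/0.347184 ≈ 0.5377.

With the extra evidence:
Sum P(spike|·) weighted by the priors over both values of minor quake:
  P(spike | nearby quarry blast) = 0.62·0.76 + 0.88·0.24
        = 0.471200 + 0.211200 = 0.682400
Configurations with minor quake contribute 0.211200, so
  P(minor quake | spike, nearby quarry blast) = 0.211200 / 0.682400 ≈ 0.3095
— nearby quarry blast explains away the evidence for minor quake.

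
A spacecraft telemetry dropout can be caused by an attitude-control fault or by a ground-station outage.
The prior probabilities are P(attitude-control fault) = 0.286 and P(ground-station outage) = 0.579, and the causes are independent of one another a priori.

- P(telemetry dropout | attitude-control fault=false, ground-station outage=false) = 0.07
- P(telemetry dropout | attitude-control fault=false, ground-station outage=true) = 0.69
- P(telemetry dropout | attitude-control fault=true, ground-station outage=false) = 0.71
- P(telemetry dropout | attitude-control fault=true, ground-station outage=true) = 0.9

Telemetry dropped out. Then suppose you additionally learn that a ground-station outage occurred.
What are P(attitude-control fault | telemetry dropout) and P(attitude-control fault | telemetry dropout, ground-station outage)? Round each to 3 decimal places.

P(attitude-control fault | telemetry dropout) ≈ 0.434; P(attitude-control fault | telemetry dropout, ground-station outage) ≈ 0.343

Weight on attitude-control fault=true, given the evidence: 0.085488 + 0.149035 = 0.234523
The normalizing constant is 0.07*0.714*0.421 + 0.69*0.714*0.579 + 0.71*0.286*0.421 + 0.9*0.286*0.579 = 0.540815
Posterior = 0.234523 / 0.540815 ≈ 0.434

Now also conditioning on ground-station outage=true:
Sum P(telemetry dropout|·) weighted by the priors over both values of attitude-control fault:
  P(telemetry dropout | ground-station outage) = 0.69*0.714 + 0.9*0.286
        = 0.492660 + 0.257400 = 0.750060
The terms with attitude-control fault present sum to 0.257400, so
  P(attitude-control fault | telemetry dropout, ground-station outage) = 0.257400 / 0.750060 ≈ 0.343
— ground-station outage explains away the evidence for attitude-control fault.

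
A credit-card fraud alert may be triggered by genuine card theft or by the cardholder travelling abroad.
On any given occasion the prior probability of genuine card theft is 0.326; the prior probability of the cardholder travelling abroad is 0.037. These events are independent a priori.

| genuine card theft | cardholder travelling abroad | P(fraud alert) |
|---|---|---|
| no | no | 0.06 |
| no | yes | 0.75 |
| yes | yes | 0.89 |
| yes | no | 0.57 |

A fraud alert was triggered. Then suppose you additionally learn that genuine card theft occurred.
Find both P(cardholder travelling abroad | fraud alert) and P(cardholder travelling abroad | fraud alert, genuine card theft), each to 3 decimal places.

By total probability over the 4 (genuine card theft, cardholder travelling abroad) configurations:
  P(fraud alert) = 0.06*0.674*0.963 + 0.75*0.674*0.037 + 0.57*0.326*0.963 + 0.89*0.326*0.037
        = 0.038944 + 0.018704 + 0.178945 + 0.010735 = 0.247328
The terms with cardholder travelling abroad present sum to 0.029439, so
  P(cardholder travelling abroad | fraud alert) = 0.029439 / 0.247328 ≈ 0.119

With the extra evidence:
Enumerate both values of cardholder travelling abroad and weight by the priors:
  P(fraud alert | genuine card theft) = 0.57·0.963 + 0.89·0.037
        = 0.548910 + 0.032930 = 0.581840
Configurations with cardholder travelling abroad contribute 0.032930, so
  P(cardholder travelling abroad | fraud alert, genuine card theft) = 0.032930 / 0.581840 ≈ 0.057

P(cardholder travelling abroad | fraud alert) ≈ 0.119; P(cardholder travelling abroad | fraud alert, genuine card theft) ≈ 0.057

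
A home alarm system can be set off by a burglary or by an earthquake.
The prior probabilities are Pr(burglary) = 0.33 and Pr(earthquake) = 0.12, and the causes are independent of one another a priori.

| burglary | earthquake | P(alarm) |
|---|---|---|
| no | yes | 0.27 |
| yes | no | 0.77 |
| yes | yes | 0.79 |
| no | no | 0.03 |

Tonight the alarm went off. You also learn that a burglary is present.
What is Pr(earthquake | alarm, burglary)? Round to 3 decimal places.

Pr(earthquake | alarm, burglary) ≈ 0.123

Sum P(alarm|·) weighted by the priors over both values of earthquake:
  P(alarm | burglary) = 0.77×0.88 + 0.79×0.12
        = 0.677600 + 0.094800 = 0.772400
Configurations with earthquake contribute 0.094800, so
  P(earthquake | alarm, burglary) = 0.094800 / 0.772400 ≈ 0.123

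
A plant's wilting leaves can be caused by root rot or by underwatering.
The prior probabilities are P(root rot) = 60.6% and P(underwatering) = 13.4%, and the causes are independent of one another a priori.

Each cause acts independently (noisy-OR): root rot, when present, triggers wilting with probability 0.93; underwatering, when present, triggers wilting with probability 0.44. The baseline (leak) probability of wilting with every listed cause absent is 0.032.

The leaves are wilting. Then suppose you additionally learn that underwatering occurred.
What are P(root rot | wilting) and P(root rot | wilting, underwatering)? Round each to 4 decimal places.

P(root rot | wilting) ≈ 0.9417; P(root rot | wilting, underwatering) ≈ 0.7637

Under noisy-OR, P(wilting | causes) = 1 − (1−0.032)·∏(1−qᵢ) over the active causes.
By total probability over the 4 (root rot, underwatering) configurations:
  P(wilting) = 0.032×0.394×0.866 + 0.45792×0.394×0.134 + 0.93224×0.606×0.866 + 0.962054×0.606×0.134
        = 0.010919 + 0.024176 + 0.489236 + 0.078123 = 0.602454
The terms with root rot present sum to 0.567359, so
  P(root rot | wilting) = 0.567359 / 0.602454 ≈ 0.9417

Now condition on the additional information:
P(wilting | underwatering) = 0.45792·0.394 + 0.962054·0.606 = 0.180420 + 0.583005 = 0.763425
Of this, 0.583005 comes from 0.962054·0.606 (the root rot=true cases).
P(root rot | wilting, underwatering) = 0.583005 / 0.763425 ≈ 0.7637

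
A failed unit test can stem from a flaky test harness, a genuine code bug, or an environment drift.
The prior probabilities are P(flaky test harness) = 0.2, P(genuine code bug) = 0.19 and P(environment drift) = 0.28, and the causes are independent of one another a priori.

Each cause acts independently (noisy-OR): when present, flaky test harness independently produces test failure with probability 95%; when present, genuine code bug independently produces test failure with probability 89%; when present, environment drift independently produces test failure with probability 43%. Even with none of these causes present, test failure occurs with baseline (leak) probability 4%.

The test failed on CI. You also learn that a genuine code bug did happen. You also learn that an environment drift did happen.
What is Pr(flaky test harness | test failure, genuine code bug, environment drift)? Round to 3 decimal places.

Pr(flaky test harness | test failure, genuine code bug, environment drift) ≈ 0.210

Under noisy-OR, P(test failure | causes) = 1 − (1−0.04)·∏(1−qᵢ) over the active causes.
P(test failure | genuine code bug, environment drift) = 0.939808·0.8 + 0.99699·0.2 = 0.751846 + 0.199398 = 0.951244
The flaky test harness-present share is 0.99699·0.2 = 0.199398.
Hence the posterior is 0.199398/0.951244 ≈ 0.210.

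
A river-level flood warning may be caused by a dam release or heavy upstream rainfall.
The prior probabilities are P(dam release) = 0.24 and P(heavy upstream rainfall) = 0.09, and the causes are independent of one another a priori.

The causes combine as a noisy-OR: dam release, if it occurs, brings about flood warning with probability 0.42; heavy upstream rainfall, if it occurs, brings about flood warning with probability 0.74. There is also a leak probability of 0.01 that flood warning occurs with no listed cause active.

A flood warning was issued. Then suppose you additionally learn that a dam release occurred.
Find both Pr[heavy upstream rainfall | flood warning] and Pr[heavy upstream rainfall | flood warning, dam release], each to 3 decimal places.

Pr[heavy upstream rainfall | flood warning] ≈ 0.409; Pr[heavy upstream rainfall | flood warning, dam release] ≈ 0.165

Under noisy-OR, P(flood warning | causes) = 1 − (1−0.01)·∏(1−qᵢ) over the active causes.
P(flood warning) = 0.01*0.76*0.91 + 0.7426*0.76*0.09 + 0.4258*0.24*0.91 + 0.850708*0.24*0.09 = 0.006916 + 0.050794 + 0.092995 + 0.018375 = 0.169080
Of this, 0.069169 comes from 0.050794 + 0.018375 (the heavy upstream rainfall=true cases).
So P(heavy upstream rainfall | flood warning) = 0.069169/0.169080 ≈ 0.409.

Now also conditioning on dam release=true:
For the numerator, keep only heavy upstream rainfall=true terms: 0.850708*0.09 = 0.076564
Denominator P(flood warning | dam release): 0.4258*0.91 + 0.850708*0.09 = 0.464042
Posterior = 0.076564 / 0.464042 ≈ 0.165
The drop from 0.409 to 0.165 is the explaining-away (discounting) effect.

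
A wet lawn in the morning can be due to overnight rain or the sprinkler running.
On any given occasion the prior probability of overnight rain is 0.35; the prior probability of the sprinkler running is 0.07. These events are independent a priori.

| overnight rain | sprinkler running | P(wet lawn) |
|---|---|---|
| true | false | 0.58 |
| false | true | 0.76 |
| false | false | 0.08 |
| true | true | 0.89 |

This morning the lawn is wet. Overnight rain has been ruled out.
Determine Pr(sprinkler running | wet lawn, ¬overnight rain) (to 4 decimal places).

P(wet lawn | ¬overnight rain) = 0.08*0.93 + 0.76*0.07 = 0.074400 + 0.053200 = 0.127600
The sprinkler running-present share is 0.76*0.07 = 0.053200.
Hence the posterior is 0.053200/0.127600 ≈ 0.4169.

Pr(sprinkler running | wet lawn, ¬overnight rain) ≈ 0.4169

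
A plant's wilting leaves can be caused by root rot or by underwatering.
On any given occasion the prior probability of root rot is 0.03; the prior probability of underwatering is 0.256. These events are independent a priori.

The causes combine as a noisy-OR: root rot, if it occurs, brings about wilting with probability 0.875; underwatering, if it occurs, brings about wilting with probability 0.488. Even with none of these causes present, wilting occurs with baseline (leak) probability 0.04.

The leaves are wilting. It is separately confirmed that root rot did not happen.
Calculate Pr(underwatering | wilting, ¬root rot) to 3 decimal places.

Under noisy-OR, P(wilting | causes) = 1 − (1−0.04)·∏(1−qᵢ) over the active causes.
By total probability over both values of underwatering:
  P(wilting | ¬root rot) = 0.04×0.744 + 0.50848×0.256
        = 0.029760 + 0.130171 = 0.159931
Keeping only the underwatering-present terms gives 0.130171, so
  P(underwatering | wilting, ¬root rot) = 0.130171 / 0.159931 ≈ 0.814

Pr(underwatering | wilting, ¬root rot) ≈ 0.814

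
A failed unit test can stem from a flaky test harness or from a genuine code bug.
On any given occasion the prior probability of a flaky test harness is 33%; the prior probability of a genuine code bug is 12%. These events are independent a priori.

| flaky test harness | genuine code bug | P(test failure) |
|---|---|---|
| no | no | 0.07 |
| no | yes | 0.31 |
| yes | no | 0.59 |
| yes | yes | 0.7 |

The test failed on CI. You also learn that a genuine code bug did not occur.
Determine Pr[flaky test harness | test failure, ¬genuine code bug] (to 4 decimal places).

Pr[flaky test harness | test failure, ¬genuine code bug] ≈ 0.8059

Numerator (weight on configurations with flaky test harness): 0.59·0.33 = 0.194700
Denominator P(test failure | ¬genuine code bug): 0.07·0.67 + 0.59·0.33 = 0.241600
P(flaky test harness | test failure, ¬genuine code bug) = 0.194700/0.241600 ≈ 0.8059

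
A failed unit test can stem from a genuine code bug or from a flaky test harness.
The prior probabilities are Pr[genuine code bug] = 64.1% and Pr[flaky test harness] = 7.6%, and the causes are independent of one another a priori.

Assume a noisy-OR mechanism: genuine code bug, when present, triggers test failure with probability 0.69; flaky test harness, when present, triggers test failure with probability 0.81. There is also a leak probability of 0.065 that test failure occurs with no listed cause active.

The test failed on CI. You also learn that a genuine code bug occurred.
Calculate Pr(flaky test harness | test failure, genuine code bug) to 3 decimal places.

Pr(flaky test harness | test failure, genuine code bug) ≈ 0.099

Under noisy-OR, P(test failure | causes) = 1 − (1−0.065)·∏(1−qᵢ) over the active causes.
P(test failure | genuine code bug) = 0.71015·0.924 + 0.944929·0.076 = 0.656179 + 0.071815 = 0.727994
The flaky test harness-present share is 0.944929·0.076 = 0.071815.
P(flaky test harness | test failure, genuine code bug) = 0.071815 / 0.727994 ≈ 0.099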